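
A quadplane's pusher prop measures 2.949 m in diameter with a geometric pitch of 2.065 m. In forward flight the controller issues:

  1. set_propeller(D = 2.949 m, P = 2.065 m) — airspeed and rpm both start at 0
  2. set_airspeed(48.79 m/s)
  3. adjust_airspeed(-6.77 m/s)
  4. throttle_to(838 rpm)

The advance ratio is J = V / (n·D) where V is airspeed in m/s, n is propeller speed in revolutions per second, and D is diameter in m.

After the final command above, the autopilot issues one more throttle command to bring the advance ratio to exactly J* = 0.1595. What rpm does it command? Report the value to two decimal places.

set_propeller: D = 2.949 m, P = 2.065 m (p = P/D = 0.700237); state ← (V=0, rpm=0)
set_airspeed(48.79): V ← 48.79 m/s
adjust_airspeed(-6.77): V ← 48.79 -6.77 = 42.02 m/s
throttle_to(838): rpm ← 838
final state: V = 42.02 m/s, rpm = 838 → n = rpm/60 = 13.966667 rev/s
target J* = 0.1595; solve J* = V/(n·D) for n: n = V/(J*·D) = 42.02/(0.1595 × 2.949) = 89.334783 rev/s
rpm = 60·n = 5360.086996

rpm = 5360.09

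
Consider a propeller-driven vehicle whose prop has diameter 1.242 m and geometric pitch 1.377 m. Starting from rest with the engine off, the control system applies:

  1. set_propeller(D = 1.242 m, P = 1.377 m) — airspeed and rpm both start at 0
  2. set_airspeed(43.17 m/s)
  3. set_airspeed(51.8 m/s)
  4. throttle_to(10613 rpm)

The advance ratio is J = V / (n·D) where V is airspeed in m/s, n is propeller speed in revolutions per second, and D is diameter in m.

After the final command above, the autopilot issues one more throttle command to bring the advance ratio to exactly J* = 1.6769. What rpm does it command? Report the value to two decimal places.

set_propeller: D = 1.242 m, P = 1.377 m (p = P/D = 1.108696); state ← (V=0, rpm=0)
set_airspeed(43.17): V ← 43.17 m/s
set_airspeed(51.8): V ← 51.8 m/s
throttle_to(10613): rpm ← 10613
final state: V = 51.8 m/s, rpm = 10613 → n = rpm/60 = 176.883333 rev/s
target J* = 1.6769; solve J* = V/(n·D) for n: n = V/(J*·D) = 51.8/(1.6769 × 1.242) = 24.871444 rev/s
rpm = 60·n = 1492.286635

rpm = 1492.29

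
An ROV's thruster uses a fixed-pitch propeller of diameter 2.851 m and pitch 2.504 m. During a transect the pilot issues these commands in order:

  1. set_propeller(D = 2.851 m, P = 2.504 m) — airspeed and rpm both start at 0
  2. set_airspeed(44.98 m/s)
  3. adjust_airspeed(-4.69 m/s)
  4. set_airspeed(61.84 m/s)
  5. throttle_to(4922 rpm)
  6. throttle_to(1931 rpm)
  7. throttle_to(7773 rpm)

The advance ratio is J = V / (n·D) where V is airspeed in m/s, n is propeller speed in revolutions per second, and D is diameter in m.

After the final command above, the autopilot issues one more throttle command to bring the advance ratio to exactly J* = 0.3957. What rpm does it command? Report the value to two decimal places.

rpm = 3288.95

set_propeller: D = 2.851 m, P = 2.504 m (p = P/D = 0.878288); state ← (V=0, rpm=0)
set_airspeed(44.98): V ← 44.98 m/s
adjust_airspeed(-4.69): V ← 44.98 -4.69 = 40.29 m/s
set_airspeed(61.84): V ← 61.84 m/s
throttle_to(4922): rpm ← 4922
throttle_to(1931): rpm ← 1931
throttle_to(7773): rpm ← 7773
final state: V = 61.84 m/s, rpm = 7773 → n = rpm/60 = 129.550000 rev/s
target J* = 0.3957; solve J* = V/(n·D) for n: n = V/(J*·D) = 61.84/(0.3957 × 2.851) = 54.815858 rev/s
rpm = 60·n = 3288.951458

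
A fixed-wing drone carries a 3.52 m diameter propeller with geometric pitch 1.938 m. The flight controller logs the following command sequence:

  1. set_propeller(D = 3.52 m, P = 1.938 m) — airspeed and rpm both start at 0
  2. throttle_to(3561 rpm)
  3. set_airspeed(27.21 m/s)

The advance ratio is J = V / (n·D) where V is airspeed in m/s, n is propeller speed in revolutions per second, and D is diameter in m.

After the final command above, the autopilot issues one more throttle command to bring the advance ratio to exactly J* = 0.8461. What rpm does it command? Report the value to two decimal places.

rpm = 548.17

set_propeller: D = 3.52 m, P = 1.938 m (p = P/D = 0.550568); state ← (V=0, rpm=0)
throttle_to(3561): rpm ← 3561
set_airspeed(27.21): V ← 27.21 m/s
final state: V = 27.21 m/s, rpm = 3561 → n = rpm/60 = 59.350000 rev/s
target J* = 0.8461; solve J* = V/(n·D) for n: n = V/(J*·D) = 27.21/(0.8461 × 3.52) = 9.136170 rev/s
rpm = 60·n = 548.170214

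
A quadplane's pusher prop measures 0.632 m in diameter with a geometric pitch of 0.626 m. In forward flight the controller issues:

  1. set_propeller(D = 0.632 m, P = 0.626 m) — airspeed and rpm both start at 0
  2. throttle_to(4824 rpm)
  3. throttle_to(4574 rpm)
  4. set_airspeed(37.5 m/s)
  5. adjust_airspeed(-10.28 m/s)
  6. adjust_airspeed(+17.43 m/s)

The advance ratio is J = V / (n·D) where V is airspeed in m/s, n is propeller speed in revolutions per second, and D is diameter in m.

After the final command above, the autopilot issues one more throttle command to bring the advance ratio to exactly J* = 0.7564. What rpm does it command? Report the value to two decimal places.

set_propeller: D = 0.632 m, P = 0.626 m (p = P/D = 0.990506); state ← (V=0, rpm=0)
throttle_to(4824): rpm ← 4824
throttle_to(4574): rpm ← 4574
set_airspeed(37.5): V ← 37.5 m/s
adjust_airspeed(-10.28): V ← 37.5 -10.28 = 27.22 m/s
adjust_airspeed(+17.43): V ← 27.22 +17.43 = 44.65 m/s
final state: V = 44.65 m/s, rpm = 4574 → n = rpm/60 = 76.233333 rev/s
target J* = 0.7564; solve J* = V/(n·D) for n: n = V/(J*·D) = 44.65/(0.7564 × 0.632) = 93.401288 rev/s
rpm = 60·n = 5604.077275

rpm = 5604.08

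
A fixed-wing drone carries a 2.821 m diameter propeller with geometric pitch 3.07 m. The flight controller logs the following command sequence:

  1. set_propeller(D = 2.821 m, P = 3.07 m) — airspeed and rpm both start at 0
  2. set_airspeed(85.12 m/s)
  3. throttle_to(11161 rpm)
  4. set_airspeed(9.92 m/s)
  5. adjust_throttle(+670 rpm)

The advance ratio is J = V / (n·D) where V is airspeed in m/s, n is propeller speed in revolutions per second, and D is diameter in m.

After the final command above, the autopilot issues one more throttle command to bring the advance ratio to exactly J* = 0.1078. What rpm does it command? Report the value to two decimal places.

set_propeller: D = 2.821 m, P = 3.07 m (p = P/D = 1.088267); state ← (V=0, rpm=0)
set_airspeed(85.12): V ← 85.12 m/s
throttle_to(11161): rpm ← 11161
set_airspeed(9.92): V ← 9.92 m/s
adjust_throttle(+670): rpm ← 11161 +670 = 11831
final state: V = 9.92 m/s, rpm = 11831 → n = rpm/60 = 197.183333 rev/s
target J* = 0.1078; solve J* = V/(n·D) for n: n = V/(J*·D) = 9.92/(0.1078 × 2.821) = 32.620441 rev/s
rpm = 60·n = 1957.226447

rpm = 1957.23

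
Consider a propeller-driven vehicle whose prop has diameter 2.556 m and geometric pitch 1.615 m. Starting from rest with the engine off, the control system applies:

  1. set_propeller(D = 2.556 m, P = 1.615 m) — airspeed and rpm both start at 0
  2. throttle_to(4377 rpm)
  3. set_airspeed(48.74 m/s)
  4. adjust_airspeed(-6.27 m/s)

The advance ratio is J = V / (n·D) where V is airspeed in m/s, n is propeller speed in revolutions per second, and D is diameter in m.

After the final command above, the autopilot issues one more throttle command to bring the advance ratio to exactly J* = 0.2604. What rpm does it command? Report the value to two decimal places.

set_propeller: D = 2.556 m, P = 1.615 m (p = P/D = 0.631847); state ← (V=0, rpm=0)
throttle_to(4377): rpm ← 4377
set_airspeed(48.74): V ← 48.74 m/s
adjust_airspeed(-6.27): V ← 48.74 -6.27 = 42.47 m/s
final state: V = 42.47 m/s, rpm = 4377 → n = rpm/60 = 72.950000 rev/s
target J* = 0.2604; solve J* = V/(n·D) for n: n = V/(J*·D) = 42.47/(0.2604 × 2.556) = 63.808779 rev/s
rpm = 60·n = 3828.526716

rpm = 3828.53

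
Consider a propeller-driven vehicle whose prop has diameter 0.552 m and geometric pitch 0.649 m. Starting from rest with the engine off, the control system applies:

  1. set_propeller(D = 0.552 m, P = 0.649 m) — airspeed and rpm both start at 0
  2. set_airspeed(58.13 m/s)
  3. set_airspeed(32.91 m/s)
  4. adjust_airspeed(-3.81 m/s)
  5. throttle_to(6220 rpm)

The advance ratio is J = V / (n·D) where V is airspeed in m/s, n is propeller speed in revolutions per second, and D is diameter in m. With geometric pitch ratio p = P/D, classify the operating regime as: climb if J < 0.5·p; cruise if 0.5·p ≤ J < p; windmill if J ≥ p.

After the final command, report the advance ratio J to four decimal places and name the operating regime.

set_propeller: D = 0.552 m, P = 0.649 m (p = P/D = 1.175725); state ← (V=0, rpm=0)
set_airspeed(58.13): V ← 58.13 m/s
set_airspeed(32.91): V ← 32.91 m/s
adjust_airspeed(-3.81): V ← 32.91 -3.81 = 29.1 m/s
throttle_to(6220): rpm ← 6220
final state: V = 29.1 m/s, rpm = 6220 → n = rpm/60 = 103.666667 rev/s
J = V / (n·D) = 29.1 / (103.666667 × 0.552) = 0.508528
regime bands: climb J<0.5879 | cruise [0.5879, 1.1757) | windmill J≥1.1757
J = 0.5085 → climb

J = 0.5085, regime = climb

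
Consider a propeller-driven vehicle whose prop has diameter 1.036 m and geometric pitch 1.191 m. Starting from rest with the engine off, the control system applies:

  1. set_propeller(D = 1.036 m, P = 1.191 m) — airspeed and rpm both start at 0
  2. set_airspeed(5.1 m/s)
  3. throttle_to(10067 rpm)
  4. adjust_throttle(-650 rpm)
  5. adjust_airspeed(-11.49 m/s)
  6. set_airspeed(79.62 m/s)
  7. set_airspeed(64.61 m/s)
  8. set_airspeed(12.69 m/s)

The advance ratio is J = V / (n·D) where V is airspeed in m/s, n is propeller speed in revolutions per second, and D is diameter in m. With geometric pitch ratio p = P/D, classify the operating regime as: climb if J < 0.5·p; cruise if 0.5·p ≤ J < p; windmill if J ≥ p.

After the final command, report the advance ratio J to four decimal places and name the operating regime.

J = 0.0780, regime = climb

set_propeller: D = 1.036 m, P = 1.191 m (p = P/D = 1.149614); state ← (V=0, rpm=0)
set_airspeed(5.1): V ← 5.1 m/s
throttle_to(10067): rpm ← 10067
adjust_throttle(-650): rpm ← 10067 -650 = 9417
adjust_airspeed(-11.49): V ← 5.1 -11.49 = -6.39 m/s
set_airspeed(79.62): V ← 79.62 m/s
set_airspeed(64.61): V ← 64.61 m/s
set_airspeed(12.69): V ← 12.69 m/s
final state: V = 12.69 m/s, rpm = 9417 → n = rpm/60 = 156.950000 rev/s
J = V / (n·D) = 12.69 / (156.950000 × 1.036) = 0.078044
regime bands: climb J<0.5748 | cruise [0.5748, 1.1496) | windmill J≥1.1496
J = 0.0780 → climb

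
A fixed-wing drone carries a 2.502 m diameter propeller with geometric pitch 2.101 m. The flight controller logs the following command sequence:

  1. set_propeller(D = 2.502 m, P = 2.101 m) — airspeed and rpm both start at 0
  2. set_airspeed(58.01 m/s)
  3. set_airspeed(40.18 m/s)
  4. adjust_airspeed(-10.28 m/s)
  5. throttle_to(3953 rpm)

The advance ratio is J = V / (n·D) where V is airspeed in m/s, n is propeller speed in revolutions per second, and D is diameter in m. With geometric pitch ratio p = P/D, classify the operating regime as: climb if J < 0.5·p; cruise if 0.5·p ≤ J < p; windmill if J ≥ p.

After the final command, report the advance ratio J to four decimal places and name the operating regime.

set_propeller: D = 2.502 m, P = 2.101 m (p = P/D = 0.839728); state ← (V=0, rpm=0)
set_airspeed(58.01): V ← 58.01 m/s
set_airspeed(40.18): V ← 40.18 m/s
adjust_airspeed(-10.28): V ← 40.18 -10.28 = 29.9 m/s
throttle_to(3953): rpm ← 3953
final state: V = 29.9 m/s, rpm = 3953 → n = rpm/60 = 65.883333 rev/s
J = V / (n·D) = 29.9 / (65.883333 × 2.502) = 0.181388
regime bands: climb J<0.4199 | cruise [0.4199, 0.8397) | windmill J≥0.8397
J = 0.1814 → climb

J = 0.1814, regime = climb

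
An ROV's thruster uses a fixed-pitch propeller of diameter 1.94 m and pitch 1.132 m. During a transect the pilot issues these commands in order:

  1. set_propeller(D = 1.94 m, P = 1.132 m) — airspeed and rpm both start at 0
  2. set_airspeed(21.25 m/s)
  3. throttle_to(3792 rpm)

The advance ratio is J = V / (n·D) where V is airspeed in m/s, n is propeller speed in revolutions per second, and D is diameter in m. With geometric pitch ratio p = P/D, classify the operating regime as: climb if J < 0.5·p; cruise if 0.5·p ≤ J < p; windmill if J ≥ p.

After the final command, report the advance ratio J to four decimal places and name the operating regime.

set_propeller: D = 1.94 m, P = 1.132 m (p = P/D = 0.583505); state ← (V=0, rpm=0)
set_airspeed(21.25): V ← 21.25 m/s
throttle_to(3792): rpm ← 3792
final state: V = 21.25 m/s, rpm = 3792 → n = rpm/60 = 63.200000 rev/s
J = V / (n·D) = 21.25 / (63.200000 × 1.94) = 0.173317
regime bands: climb J<0.2918 | cruise [0.2918, 0.5835) | windmill J≥0.5835
J = 0.1733 → climb

J = 0.1733, regime = climb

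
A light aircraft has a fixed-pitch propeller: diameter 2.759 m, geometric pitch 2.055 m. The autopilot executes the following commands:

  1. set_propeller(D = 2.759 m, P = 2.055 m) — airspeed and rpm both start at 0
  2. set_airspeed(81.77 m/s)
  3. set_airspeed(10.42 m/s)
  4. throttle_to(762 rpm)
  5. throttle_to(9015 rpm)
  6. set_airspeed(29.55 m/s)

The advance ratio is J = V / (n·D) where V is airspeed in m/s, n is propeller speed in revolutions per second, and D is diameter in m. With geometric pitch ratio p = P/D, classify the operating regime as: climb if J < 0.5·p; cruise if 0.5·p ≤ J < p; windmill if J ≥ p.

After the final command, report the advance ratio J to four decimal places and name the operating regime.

J = 0.0713, regime = climb

set_propeller: D = 2.759 m, P = 2.055 m (p = P/D = 0.744835); state ← (V=0, rpm=0)
set_airspeed(81.77): V ← 81.77 m/s
set_airspeed(10.42): V ← 10.42 m/s
throttle_to(762): rpm ← 762
throttle_to(9015): rpm ← 9015
set_airspeed(29.55): V ← 29.55 m/s
final state: V = 29.55 m/s, rpm = 9015 → n = rpm/60 = 150.250000 rev/s
J = V / (n·D) = 29.55 / (150.250000 × 2.759) = 0.071284
regime bands: climb J<0.3724 | cruise [0.3724, 0.7448) | windmill J≥0.7448
J = 0.0713 → climb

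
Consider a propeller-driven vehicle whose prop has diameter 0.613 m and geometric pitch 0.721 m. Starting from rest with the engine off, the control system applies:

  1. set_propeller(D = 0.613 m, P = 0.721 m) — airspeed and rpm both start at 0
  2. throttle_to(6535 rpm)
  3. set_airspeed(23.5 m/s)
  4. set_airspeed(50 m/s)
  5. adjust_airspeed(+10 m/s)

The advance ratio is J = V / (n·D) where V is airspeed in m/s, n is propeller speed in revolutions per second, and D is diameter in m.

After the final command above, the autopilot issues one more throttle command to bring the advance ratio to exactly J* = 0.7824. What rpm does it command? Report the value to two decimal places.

rpm = 7506.08

set_propeller: D = 0.613 m, P = 0.721 m (p = P/D = 1.176183); state ← (V=0, rpm=0)
throttle_to(6535): rpm ← 6535
set_airspeed(23.5): V ← 23.5 m/s
set_airspeed(50): V ← 50 m/s
adjust_airspeed(+10): V ← 50 +10 = 60 m/s
final state: V = 60 m/s, rpm = 6535 → n = rpm/60 = 108.916667 rev/s
target J* = 0.7824; solve J* = V/(n·D) for n: n = V/(J*·D) = 60/(0.7824 × 0.613) = 125.101332 rev/s
rpm = 60·n = 7506.079925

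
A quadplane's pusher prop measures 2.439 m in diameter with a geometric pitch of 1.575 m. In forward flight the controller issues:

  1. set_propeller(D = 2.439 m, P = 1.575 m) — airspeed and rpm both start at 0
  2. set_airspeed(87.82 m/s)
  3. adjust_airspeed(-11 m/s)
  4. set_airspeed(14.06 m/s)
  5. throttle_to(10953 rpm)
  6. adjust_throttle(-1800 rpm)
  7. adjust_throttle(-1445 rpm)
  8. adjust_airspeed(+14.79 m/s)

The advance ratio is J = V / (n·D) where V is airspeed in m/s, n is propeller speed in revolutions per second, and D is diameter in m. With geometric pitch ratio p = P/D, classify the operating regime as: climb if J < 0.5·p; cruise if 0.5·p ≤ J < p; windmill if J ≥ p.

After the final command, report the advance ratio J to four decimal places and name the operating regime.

J = 0.0921, regime = climb

set_propeller: D = 2.439 m, P = 1.575 m (p = P/D = 0.645756); state ← (V=0, rpm=0)
set_airspeed(87.82): V ← 87.82 m/s
adjust_airspeed(-11): V ← 87.82 -11 = 76.82 m/s
set_airspeed(14.06): V ← 14.06 m/s
throttle_to(10953): rpm ← 10953
adjust_throttle(-1800): rpm ← 10953 -1800 = 9153
adjust_throttle(-1445): rpm ← 9153 -1445 = 7708
adjust_airspeed(+14.79): V ← 14.06 +14.79 = 28.85 m/s
final state: V = 28.85 m/s, rpm = 7708 → n = rpm/60 = 128.466667 rev/s
J = V / (n·D) = 28.85 / (128.466667 × 2.439) = 0.092075
regime bands: climb J<0.3229 | cruise [0.3229, 0.6458) | windmill J≥0.6458
J = 0.0921 → climb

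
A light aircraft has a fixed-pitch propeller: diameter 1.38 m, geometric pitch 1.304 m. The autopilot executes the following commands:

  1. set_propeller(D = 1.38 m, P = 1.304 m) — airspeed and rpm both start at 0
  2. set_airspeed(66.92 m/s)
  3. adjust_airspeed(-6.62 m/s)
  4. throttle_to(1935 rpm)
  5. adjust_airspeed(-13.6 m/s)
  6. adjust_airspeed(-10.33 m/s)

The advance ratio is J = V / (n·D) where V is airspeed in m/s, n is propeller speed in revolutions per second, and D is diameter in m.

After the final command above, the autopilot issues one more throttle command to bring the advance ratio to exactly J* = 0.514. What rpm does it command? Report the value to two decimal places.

rpm = 3076.47

set_propeller: D = 1.38 m, P = 1.304 m (p = P/D = 0.944928); state ← (V=0, rpm=0)
set_airspeed(66.92): V ← 66.92 m/s
adjust_airspeed(-6.62): V ← 66.92 -6.62 = 60.3 m/s
throttle_to(1935): rpm ← 1935
adjust_airspeed(-13.6): V ← 60.3 -13.6 = 46.7 m/s
adjust_airspeed(-10.33): V ← 46.7 -10.33 = 36.37 m/s
final state: V = 36.37 m/s, rpm = 1935 → n = rpm/60 = 32.250000 rev/s
target J* = 0.514; solve J* = V/(n·D) for n: n = V/(J*·D) = 36.37/(0.514 × 1.38) = 51.274460 rev/s
rpm = 60·n = 3076.467603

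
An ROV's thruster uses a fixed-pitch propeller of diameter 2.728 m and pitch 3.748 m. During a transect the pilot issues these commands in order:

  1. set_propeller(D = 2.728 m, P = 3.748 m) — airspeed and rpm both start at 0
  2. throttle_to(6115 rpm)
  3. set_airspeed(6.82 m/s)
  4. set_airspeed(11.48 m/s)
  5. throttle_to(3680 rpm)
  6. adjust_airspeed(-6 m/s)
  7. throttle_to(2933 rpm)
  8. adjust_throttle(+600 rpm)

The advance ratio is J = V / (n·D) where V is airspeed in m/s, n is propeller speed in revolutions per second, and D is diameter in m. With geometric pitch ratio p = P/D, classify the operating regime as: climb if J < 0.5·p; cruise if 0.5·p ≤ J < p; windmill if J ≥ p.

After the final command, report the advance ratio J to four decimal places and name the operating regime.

J = 0.0341, regime = climb

set_propeller: D = 2.728 m, P = 3.748 m (p = P/D = 1.373900); state ← (V=0, rpm=0)
throttle_to(6115): rpm ← 6115
set_airspeed(6.82): V ← 6.82 m/s
set_airspeed(11.48): V ← 11.48 m/s
throttle_to(3680): rpm ← 3680
adjust_airspeed(-6): V ← 11.48 -6 = 5.48 m/s
throttle_to(2933): rpm ← 2933
adjust_throttle(+600): rpm ← 2933 +600 = 3533
final state: V = 5.48 m/s, rpm = 3533 → n = rpm/60 = 58.883333 rev/s
J = V / (n·D) = 5.48 / (58.883333 × 2.728) = 0.034115
regime bands: climb J<0.6870 | cruise [0.6870, 1.3739) | windmill J≥1.3739
J = 0.0341 → climb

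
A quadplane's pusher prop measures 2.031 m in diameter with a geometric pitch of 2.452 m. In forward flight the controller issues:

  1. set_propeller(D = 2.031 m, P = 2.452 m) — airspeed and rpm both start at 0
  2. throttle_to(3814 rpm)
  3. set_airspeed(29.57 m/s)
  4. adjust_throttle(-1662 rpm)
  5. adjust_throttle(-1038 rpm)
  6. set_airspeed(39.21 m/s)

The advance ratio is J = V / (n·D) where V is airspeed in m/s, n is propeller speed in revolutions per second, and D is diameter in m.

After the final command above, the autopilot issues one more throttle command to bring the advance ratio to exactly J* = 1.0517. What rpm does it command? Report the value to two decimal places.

set_propeller: D = 2.031 m, P = 2.452 m (p = P/D = 1.207287); state ← (V=0, rpm=0)
throttle_to(3814): rpm ← 3814
set_airspeed(29.57): V ← 29.57 m/s
adjust_throttle(-1662): rpm ← 3814 -1662 = 2152
adjust_throttle(-1038): rpm ← 2152 -1038 = 1114
set_airspeed(39.21): V ← 39.21 m/s
final state: V = 39.21 m/s, rpm = 1114 → n = rpm/60 = 18.566667 rev/s
target J* = 1.0517; solve J* = V/(n·D) for n: n = V/(J*·D) = 39.21/(1.0517 × 2.031) = 18.356718 rev/s
rpm = 60·n = 1101.403102

rpm = 1101.40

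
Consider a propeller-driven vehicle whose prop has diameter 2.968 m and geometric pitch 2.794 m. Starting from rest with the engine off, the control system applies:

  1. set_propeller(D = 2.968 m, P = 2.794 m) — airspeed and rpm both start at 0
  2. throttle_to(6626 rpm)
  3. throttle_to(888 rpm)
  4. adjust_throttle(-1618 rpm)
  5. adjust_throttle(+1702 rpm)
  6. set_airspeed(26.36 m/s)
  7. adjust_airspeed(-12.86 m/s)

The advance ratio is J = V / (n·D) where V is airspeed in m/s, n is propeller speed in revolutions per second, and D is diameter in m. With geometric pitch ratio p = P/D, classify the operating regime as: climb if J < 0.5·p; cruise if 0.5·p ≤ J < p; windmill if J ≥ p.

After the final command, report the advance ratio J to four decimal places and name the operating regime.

set_propeller: D = 2.968 m, P = 2.794 m (p = P/D = 0.941375); state ← (V=0, rpm=0)
throttle_to(6626): rpm ← 6626
throttle_to(888): rpm ← 888
adjust_throttle(-1618): rpm ← 888 -1618 = -730
adjust_throttle(+1702): rpm ← -730 +1702 = 972
set_airspeed(26.36): V ← 26.36 m/s
adjust_airspeed(-12.86): V ← 26.36 -12.86 = 13.5 m/s
final state: V = 13.5 m/s, rpm = 972 → n = rpm/60 = 16.200000 rev/s
J = V / (n·D) = 13.5 / (16.200000 × 2.968) = 0.280773
regime bands: climb J<0.4707 | cruise [0.4707, 0.9414) | windmill J≥0.9414
J = 0.2808 → climb

J = 0.2808, regime = climb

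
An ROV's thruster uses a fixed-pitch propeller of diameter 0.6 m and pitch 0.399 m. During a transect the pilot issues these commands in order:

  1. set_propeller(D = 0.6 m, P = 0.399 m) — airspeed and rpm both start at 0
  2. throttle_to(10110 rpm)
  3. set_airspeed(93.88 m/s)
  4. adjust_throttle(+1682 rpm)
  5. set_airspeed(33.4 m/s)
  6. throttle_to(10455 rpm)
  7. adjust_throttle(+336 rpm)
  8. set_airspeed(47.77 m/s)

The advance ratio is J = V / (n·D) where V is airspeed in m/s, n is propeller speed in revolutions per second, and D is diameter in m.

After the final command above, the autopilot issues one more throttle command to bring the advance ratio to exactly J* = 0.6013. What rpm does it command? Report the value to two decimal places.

rpm = 7944.45

set_propeller: D = 0.6 m, P = 0.399 m (p = P/D = 0.665000); state ← (V=0, rpm=0)
throttle_to(10110): rpm ← 10110
set_airspeed(93.88): V ← 93.88 m/s
adjust_throttle(+1682): rpm ← 10110 +1682 = 11792
set_airspeed(33.4): V ← 33.4 m/s
throttle_to(10455): rpm ← 10455
adjust_throttle(+336): rpm ← 10455 +336 = 10791
set_airspeed(47.77): V ← 47.77 m/s
final state: V = 47.77 m/s, rpm = 10791 → n = rpm/60 = 179.850000 rev/s
target J* = 0.6013; solve J* = V/(n·D) for n: n = V/(J*·D) = 47.77/(0.6013 × 0.6) = 132.407561 rev/s
rpm = 60·n = 7944.453684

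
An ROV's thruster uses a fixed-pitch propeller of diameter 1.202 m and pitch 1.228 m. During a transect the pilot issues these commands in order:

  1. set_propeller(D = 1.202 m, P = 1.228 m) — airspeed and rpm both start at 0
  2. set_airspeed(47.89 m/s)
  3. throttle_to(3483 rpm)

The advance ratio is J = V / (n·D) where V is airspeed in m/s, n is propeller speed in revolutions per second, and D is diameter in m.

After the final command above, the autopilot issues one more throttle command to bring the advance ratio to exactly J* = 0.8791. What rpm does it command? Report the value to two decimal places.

set_propeller: D = 1.202 m, P = 1.228 m (p = P/D = 1.021631); state ← (V=0, rpm=0)
set_airspeed(47.89): V ← 47.89 m/s
throttle_to(3483): rpm ← 3483
final state: V = 47.89 m/s, rpm = 3483 → n = rpm/60 = 58.050000 rev/s
target J* = 0.8791; solve J* = V/(n·D) for n: n = V/(J*·D) = 47.89/(0.8791 × 1.202) = 45.321272 rev/s
rpm = 60·n = 2719.276313

rpm = 2719.28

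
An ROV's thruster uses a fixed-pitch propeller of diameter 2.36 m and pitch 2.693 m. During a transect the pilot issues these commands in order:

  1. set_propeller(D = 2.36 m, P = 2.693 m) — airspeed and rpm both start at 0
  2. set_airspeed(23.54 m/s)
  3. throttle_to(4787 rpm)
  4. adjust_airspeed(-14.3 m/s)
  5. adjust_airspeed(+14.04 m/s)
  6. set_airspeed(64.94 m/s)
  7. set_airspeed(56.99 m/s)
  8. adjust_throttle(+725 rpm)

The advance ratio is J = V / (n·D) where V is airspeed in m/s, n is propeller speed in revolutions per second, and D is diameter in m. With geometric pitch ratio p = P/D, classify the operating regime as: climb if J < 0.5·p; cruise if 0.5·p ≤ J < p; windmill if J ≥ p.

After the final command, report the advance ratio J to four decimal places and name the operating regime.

set_propeller: D = 2.36 m, P = 2.693 m (p = P/D = 1.141102); state ← (V=0, rpm=0)
set_airspeed(23.54): V ← 23.54 m/s
throttle_to(4787): rpm ← 4787
adjust_airspeed(-14.3): V ← 23.54 -14.3 = 9.24 m/s
adjust_airspeed(+14.04): V ← 9.24 +14.04 = 23.28 m/s
set_airspeed(64.94): V ← 64.94 m/s
set_airspeed(56.99): V ← 56.99 m/s
adjust_throttle(+725): rpm ← 4787 +725 = 5512
final state: V = 56.99 m/s, rpm = 5512 → n = rpm/60 = 91.866667 rev/s
J = V / (n·D) = 56.99 / (91.866667 × 2.36) = 0.262863
regime bands: climb J<0.5706 | cruise [0.5706, 1.1411) | windmill J≥1.1411
J = 0.2629 → climb

J = 0.2629, regime = climb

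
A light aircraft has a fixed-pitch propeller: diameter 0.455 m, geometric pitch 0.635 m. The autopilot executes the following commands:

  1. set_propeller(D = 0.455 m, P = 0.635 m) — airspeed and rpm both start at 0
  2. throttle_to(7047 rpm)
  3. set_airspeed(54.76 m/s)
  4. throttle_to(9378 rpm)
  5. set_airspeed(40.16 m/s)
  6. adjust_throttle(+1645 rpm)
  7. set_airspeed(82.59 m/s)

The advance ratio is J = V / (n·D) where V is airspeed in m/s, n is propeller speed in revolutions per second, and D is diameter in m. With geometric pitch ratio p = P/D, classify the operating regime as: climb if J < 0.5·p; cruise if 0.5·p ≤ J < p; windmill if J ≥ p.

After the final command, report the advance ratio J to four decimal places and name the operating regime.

J = 0.9880, regime = cruise

set_propeller: D = 0.455 m, P = 0.635 m (p = P/D = 1.395604); state ← (V=0, rpm=0)
throttle_to(7047): rpm ← 7047
set_airspeed(54.76): V ← 54.76 m/s
throttle_to(9378): rpm ← 9378
set_airspeed(40.16): V ← 40.16 m/s
adjust_throttle(+1645): rpm ← 9378 +1645 = 11023
set_airspeed(82.59): V ← 82.59 m/s
final state: V = 82.59 m/s, rpm = 11023 → n = rpm/60 = 183.716667 rev/s
J = V / (n·D) = 82.59 / (183.716667 × 0.455) = 0.988024
regime bands: climb J<0.6978 | cruise [0.6978, 1.3956) | windmill J≥1.3956
J = 0.9880 → cruise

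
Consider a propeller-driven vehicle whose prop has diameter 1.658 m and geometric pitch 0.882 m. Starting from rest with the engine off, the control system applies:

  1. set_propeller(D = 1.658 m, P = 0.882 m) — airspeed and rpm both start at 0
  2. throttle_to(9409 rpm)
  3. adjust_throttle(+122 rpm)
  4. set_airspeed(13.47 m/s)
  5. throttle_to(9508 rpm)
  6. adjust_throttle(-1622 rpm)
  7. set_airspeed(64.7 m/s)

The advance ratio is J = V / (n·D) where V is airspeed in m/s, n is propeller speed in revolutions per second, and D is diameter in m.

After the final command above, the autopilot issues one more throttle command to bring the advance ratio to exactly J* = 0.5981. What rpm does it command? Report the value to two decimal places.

rpm = 3914.69

set_propeller: D = 1.658 m, P = 0.882 m (p = P/D = 0.531966); state ← (V=0, rpm=0)
throttle_to(9409): rpm ← 9409
adjust_throttle(+122): rpm ← 9409 +122 = 9531
set_airspeed(13.47): V ← 13.47 m/s
throttle_to(9508): rpm ← 9508
adjust_throttle(-1622): rpm ← 9508 -1622 = 7886
set_airspeed(64.7): V ← 64.7 m/s
final state: V = 64.7 m/s, rpm = 7886 → n = rpm/60 = 131.433333 rev/s
target J* = 0.5981; solve J* = V/(n·D) for n: n = V/(J*·D) = 64.7/(0.5981 × 1.658) = 65.244807 rev/s
rpm = 60·n = 3914.688431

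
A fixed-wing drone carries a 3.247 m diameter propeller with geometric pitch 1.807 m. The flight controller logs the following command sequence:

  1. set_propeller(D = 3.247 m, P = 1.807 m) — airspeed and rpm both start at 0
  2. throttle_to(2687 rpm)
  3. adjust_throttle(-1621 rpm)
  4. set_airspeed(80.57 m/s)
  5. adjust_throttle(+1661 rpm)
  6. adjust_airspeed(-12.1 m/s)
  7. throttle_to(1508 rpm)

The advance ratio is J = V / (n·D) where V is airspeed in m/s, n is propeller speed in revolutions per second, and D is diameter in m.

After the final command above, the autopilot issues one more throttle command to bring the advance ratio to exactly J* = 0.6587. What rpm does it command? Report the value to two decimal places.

set_propeller: D = 3.247 m, P = 1.807 m (p = P/D = 0.556514); state ← (V=0, rpm=0)
throttle_to(2687): rpm ← 2687
adjust_throttle(-1621): rpm ← 2687 -1621 = 1066
set_airspeed(80.57): V ← 80.57 m/s
adjust_throttle(+1661): rpm ← 1066 +1661 = 2727
adjust_airspeed(-12.1): V ← 80.57 -12.1 = 68.47 m/s
throttle_to(1508): rpm ← 1508
final state: V = 68.47 m/s, rpm = 1508 → n = rpm/60 = 25.133333 rev/s
target J* = 0.6587; solve J* = V/(n·D) for n: n = V/(J*·D) = 68.47/(0.6587 × 3.247) = 32.013295 rev/s
rpm = 60·n = 1920.797696

rpm = 1920.80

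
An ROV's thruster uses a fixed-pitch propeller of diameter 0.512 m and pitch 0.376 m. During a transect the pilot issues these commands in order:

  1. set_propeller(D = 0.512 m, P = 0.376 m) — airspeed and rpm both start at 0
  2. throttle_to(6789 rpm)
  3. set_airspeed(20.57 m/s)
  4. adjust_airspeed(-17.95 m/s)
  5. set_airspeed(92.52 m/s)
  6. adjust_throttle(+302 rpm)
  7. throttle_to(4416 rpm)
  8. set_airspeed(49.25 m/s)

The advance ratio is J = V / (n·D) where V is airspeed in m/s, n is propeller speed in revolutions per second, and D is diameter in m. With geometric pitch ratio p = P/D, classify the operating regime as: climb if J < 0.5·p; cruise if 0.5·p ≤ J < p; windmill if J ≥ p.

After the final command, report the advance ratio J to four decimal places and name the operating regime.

set_propeller: D = 0.512 m, P = 0.376 m (p = P/D = 0.734375); state ← (V=0, rpm=0)
throttle_to(6789): rpm ← 6789
set_airspeed(20.57): V ← 20.57 m/s
adjust_airspeed(-17.95): V ← 20.57 -17.95 = 2.62 m/s
set_airspeed(92.52): V ← 92.52 m/s
adjust_throttle(+302): rpm ← 6789 +302 = 7091
throttle_to(4416): rpm ← 4416
set_airspeed(49.25): V ← 49.25 m/s
final state: V = 49.25 m/s, rpm = 4416 → n = rpm/60 = 73.600000 rev/s
J = V / (n·D) = 49.25 / (73.600000 × 0.512) = 1.306948
regime bands: climb J<0.3672 | cruise [0.3672, 0.7344) | windmill J≥0.7344
J = 1.3069 → windmill

J = 1.3069, regime = windmill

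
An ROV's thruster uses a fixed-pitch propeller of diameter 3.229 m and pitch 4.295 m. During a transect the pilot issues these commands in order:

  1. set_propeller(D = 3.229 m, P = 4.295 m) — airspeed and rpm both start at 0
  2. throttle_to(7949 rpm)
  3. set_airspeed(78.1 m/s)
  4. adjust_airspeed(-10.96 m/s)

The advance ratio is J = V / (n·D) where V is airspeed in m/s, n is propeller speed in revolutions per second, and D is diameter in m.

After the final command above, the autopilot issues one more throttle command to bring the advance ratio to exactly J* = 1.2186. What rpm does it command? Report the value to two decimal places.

set_propeller: D = 3.229 m, P = 4.295 m (p = P/D = 1.330133); state ← (V=0, rpm=0)
throttle_to(7949): rpm ← 7949
set_airspeed(78.1): V ← 78.1 m/s
adjust_airspeed(-10.96): V ← 78.1 -10.96 = 67.14 m/s
final state: V = 67.14 m/s, rpm = 7949 → n = rpm/60 = 132.483333 rev/s
target J* = 1.2186; solve J* = V/(n·D) for n: n = V/(J*·D) = 67.14/(1.2186 × 3.229) = 17.062871 rev/s
rpm = 60·n = 1023.772285

rpm = 1023.77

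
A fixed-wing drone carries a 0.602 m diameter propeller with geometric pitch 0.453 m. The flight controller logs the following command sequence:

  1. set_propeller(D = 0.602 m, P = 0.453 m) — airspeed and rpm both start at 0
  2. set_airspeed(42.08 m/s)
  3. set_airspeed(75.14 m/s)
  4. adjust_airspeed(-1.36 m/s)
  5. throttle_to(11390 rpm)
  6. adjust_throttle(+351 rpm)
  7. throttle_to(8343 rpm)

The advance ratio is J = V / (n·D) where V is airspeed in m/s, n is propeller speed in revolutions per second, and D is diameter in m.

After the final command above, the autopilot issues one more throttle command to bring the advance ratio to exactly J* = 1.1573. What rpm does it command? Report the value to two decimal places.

set_propeller: D = 0.602 m, P = 0.453 m (p = P/D = 0.752492); state ← (V=0, rpm=0)
set_airspeed(42.08): V ← 42.08 m/s
set_airspeed(75.14): V ← 75.14 m/s
adjust_airspeed(-1.36): V ← 75.14 -1.36 = 73.78 m/s
throttle_to(11390): rpm ← 11390
adjust_throttle(+351): rpm ← 11390 +351 = 11741
throttle_to(8343): rpm ← 8343
final state: V = 73.78 m/s, rpm = 8343 → n = rpm/60 = 139.050000 rev/s
target J* = 1.1573; solve J* = V/(n·D) for n: n = V/(J*·D) = 73.78/(1.1573 × 0.602) = 105.900060 rev/s
rpm = 60·n = 6354.003605

rpm = 6354.00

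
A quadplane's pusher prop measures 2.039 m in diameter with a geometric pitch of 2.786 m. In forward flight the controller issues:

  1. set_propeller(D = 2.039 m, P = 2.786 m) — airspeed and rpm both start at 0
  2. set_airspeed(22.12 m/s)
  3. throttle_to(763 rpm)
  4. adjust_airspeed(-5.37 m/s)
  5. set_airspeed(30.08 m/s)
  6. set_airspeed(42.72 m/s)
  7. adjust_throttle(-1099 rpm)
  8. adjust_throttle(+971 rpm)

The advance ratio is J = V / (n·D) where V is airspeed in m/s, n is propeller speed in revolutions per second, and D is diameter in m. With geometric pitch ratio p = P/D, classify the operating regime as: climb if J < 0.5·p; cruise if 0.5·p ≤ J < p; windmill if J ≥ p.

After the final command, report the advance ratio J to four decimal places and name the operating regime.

J = 1.9797, regime = windmill

set_propeller: D = 2.039 m, P = 2.786 m (p = P/D = 1.366356); state ← (V=0, rpm=0)
set_airspeed(22.12): V ← 22.12 m/s
throttle_to(763): rpm ← 763
adjust_airspeed(-5.37): V ← 22.12 -5.37 = 16.75 m/s
set_airspeed(30.08): V ← 30.08 m/s
set_airspeed(42.72): V ← 42.72 m/s
adjust_throttle(-1099): rpm ← 763 -1099 = -336
adjust_throttle(+971): rpm ← -336 +971 = 635
final state: V = 42.72 m/s, rpm = 635 → n = rpm/60 = 10.583333 rev/s
J = V / (n·D) = 42.72 / (10.583333 × 2.039) = 1.979664
regime bands: climb J<0.6832 | cruise [0.6832, 1.3664) | windmill J≥1.3664
J = 1.9797 → windmill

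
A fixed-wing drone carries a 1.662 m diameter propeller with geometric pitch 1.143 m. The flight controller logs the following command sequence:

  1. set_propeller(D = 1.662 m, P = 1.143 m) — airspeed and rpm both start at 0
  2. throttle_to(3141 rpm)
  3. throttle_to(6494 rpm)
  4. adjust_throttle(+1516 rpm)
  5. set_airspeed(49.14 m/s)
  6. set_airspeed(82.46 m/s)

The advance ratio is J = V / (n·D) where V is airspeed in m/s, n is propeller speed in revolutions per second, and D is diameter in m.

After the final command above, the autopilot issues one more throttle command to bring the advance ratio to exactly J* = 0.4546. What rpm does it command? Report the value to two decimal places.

set_propeller: D = 1.662 m, P = 1.143 m (p = P/D = 0.687726); state ← (V=0, rpm=0)
throttle_to(3141): rpm ← 3141
throttle_to(6494): rpm ← 6494
adjust_throttle(+1516): rpm ← 6494 +1516 = 8010
set_airspeed(49.14): V ← 49.14 m/s
set_airspeed(82.46): V ← 82.46 m/s
final state: V = 82.46 m/s, rpm = 8010 → n = rpm/60 = 133.500000 rev/s
target J* = 0.4546; solve J* = V/(n·D) for n: n = V/(J*·D) = 82.46/(0.4546 × 1.662) = 109.139731 rev/s
rpm = 60·n = 6548.383869

rpm = 6548.38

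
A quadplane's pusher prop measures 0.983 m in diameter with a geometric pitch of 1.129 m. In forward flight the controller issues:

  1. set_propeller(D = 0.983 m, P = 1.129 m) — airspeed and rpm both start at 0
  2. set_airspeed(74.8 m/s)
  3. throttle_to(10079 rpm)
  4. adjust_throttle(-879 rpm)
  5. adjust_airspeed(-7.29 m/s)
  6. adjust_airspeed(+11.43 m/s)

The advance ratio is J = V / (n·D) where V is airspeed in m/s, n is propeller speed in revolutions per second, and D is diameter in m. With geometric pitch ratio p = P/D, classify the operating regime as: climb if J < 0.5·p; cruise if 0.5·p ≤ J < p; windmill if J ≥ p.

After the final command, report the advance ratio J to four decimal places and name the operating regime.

J = 0.5237, regime = climb

set_propeller: D = 0.983 m, P = 1.129 m (p = P/D = 1.148525); state ← (V=0, rpm=0)
set_airspeed(74.8): V ← 74.8 m/s
throttle_to(10079): rpm ← 10079
adjust_throttle(-879): rpm ← 10079 -879 = 9200
adjust_airspeed(-7.29): V ← 74.8 -7.29 = 67.51 m/s
adjust_airspeed(+11.43): V ← 67.51 +11.43 = 78.94 m/s
final state: V = 78.94 m/s, rpm = 9200 → n = rpm/60 = 153.333333 rev/s
J = V / (n·D) = 78.94 / (153.333333 × 0.983) = 0.523729
regime bands: climb J<0.5743 | cruise [0.5743, 1.1485) | windmill J≥1.1485
J = 0.5237 → climb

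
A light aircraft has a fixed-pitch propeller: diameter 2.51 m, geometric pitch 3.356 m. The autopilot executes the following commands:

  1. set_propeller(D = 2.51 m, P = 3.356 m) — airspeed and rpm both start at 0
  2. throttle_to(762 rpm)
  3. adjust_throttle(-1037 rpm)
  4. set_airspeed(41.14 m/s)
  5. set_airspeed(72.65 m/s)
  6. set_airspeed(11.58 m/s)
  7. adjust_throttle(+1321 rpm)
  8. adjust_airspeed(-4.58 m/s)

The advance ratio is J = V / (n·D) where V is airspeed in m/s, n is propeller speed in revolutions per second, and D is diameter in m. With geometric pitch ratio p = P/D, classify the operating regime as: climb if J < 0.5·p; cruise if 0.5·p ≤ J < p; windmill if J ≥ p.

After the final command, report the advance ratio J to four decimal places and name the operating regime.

set_propeller: D = 2.51 m, P = 3.356 m (p = P/D = 1.337052); state ← (V=0, rpm=0)
throttle_to(762): rpm ← 762
adjust_throttle(-1037): rpm ← 762 -1037 = -275
set_airspeed(41.14): V ← 41.14 m/s
set_airspeed(72.65): V ← 72.65 m/s
set_airspeed(11.58): V ← 11.58 m/s
adjust_throttle(+1321): rpm ← -275 +1321 = 1046
adjust_airspeed(-4.58): V ← 11.58 -4.58 = 7 m/s
final state: V = 7 m/s, rpm = 1046 → n = rpm/60 = 17.433333 rev/s
J = V / (n·D) = 7 / (17.433333 × 2.51) = 0.159972
regime bands: climb J<0.6685 | cruise [0.6685, 1.3371) | windmill J≥1.3371
J = 0.1600 → climb

J = 0.1600, regime = climb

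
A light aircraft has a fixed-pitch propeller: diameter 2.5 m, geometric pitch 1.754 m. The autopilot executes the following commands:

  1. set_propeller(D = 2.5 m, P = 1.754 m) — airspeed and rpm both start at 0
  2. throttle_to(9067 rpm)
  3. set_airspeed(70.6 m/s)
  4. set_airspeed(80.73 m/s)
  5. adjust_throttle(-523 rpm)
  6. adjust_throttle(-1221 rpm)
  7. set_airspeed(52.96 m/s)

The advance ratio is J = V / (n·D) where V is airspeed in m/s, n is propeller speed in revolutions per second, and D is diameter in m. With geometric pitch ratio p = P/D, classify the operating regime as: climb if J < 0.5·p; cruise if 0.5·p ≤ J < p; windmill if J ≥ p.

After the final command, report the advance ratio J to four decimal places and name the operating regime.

J = 0.1736, regime = climb

set_propeller: D = 2.5 m, P = 1.754 m (p = P/D = 0.701600); state ← (V=0, rpm=0)
throttle_to(9067): rpm ← 9067
set_airspeed(70.6): V ← 70.6 m/s
set_airspeed(80.73): V ← 80.73 m/s
adjust_throttle(-523): rpm ← 9067 -523 = 8544
adjust_throttle(-1221): rpm ← 8544 -1221 = 7323
set_airspeed(52.96): V ← 52.96 m/s
final state: V = 52.96 m/s, rpm = 7323 → n = rpm/60 = 122.050000 rev/s
J = V / (n·D) = 52.96 / (122.050000 × 2.5) = 0.173568
regime bands: climb J<0.3508 | cruise [0.3508, 0.7016) | windmill J≥0.7016
J = 0.1736 → climb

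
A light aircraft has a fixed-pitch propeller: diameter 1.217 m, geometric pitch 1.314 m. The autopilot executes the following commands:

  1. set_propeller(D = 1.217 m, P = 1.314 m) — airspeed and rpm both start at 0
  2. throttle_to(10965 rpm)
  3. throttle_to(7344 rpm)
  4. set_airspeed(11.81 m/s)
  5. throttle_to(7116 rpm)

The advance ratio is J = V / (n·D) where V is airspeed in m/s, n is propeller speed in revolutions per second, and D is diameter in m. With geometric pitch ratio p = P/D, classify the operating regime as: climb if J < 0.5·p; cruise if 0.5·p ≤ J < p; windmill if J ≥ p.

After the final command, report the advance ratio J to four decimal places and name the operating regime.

set_propeller: D = 1.217 m, P = 1.314 m (p = P/D = 1.079704); state ← (V=0, rpm=0)
throttle_to(10965): rpm ← 10965
throttle_to(7344): rpm ← 7344
set_airspeed(11.81): V ← 11.81 m/s
throttle_to(7116): rpm ← 7116
final state: V = 11.81 m/s, rpm = 7116 → n = rpm/60 = 118.600000 rev/s
J = V / (n·D) = 11.81 / (118.600000 × 1.217) = 0.081823
regime bands: climb J<0.5399 | cruise [0.5399, 1.0797) | windmill J≥1.0797
J = 0.0818 → climb

J = 0.0818, regime = climb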